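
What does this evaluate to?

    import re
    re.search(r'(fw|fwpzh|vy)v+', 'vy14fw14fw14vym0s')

`re.search` tries every starting position until one works.
Here nothing in the string fits, so the call returns None.

None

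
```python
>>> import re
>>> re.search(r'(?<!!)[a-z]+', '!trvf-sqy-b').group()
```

'rvf'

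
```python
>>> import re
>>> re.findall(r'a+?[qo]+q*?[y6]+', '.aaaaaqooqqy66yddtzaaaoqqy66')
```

['aaaaaqooqqy66y', 'aaaoqqy66']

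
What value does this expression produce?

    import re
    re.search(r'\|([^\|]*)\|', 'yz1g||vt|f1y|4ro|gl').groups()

('',)

`search` walks the string left to right and returns the first match it finds.
The match spans [4:6] → '||'.
Captured: group 1 = ''.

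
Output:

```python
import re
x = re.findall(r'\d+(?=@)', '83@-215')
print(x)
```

['83']

The lookaround is zero-width — it requires the adjacent text to match without consuming it, so the asserted text isn't part of the match.
`findall` yields the raw match text (1 of them) because the pattern has no groups.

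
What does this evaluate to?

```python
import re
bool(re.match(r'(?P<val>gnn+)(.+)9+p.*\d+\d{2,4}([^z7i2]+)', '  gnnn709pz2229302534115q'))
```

False

Pattern: the literal 'gn', then one or more of a literal 'n' (captured as 'val'); then one or more of any character (captured); then one or more of the literal '9', then the literal 'p'; then zero or more of any character, then one or more of a digit, then 2 to 4 of a digit; then one or more of any character except [z7i2] (captured).
`re.match` won't scan ahead — the pattern has to work from the very first character.
Here the pattern fails at index 0, so the call returns None, and `bool(None)` is False.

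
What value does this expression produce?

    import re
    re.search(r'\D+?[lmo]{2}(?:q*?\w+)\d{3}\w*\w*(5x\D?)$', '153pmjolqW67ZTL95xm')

Pattern: one or more of a non-digit (lazy); then exactly 2 of one of [lmo]; then zero or more of the literal 'q' (lazy), then one or more of a word character (non-capturing group); then exactly 3 of a digit, then zero or more of a word character, then zero or more of a word character; then the literal '5x', then optionally a non-digit (captured); then anchored at the end.
Unlike `match`, `search` isn't anchored — it looks for the pattern anywhere in the string.
Here no position works, so the call returns None.

None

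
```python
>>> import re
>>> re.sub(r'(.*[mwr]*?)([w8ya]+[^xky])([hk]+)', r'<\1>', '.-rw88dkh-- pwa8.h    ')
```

'<.-rw88dkh-- pwa>    '

This matches zero or more of any character, then zero or more of one of [mwr] (lazy) (captured); then one or more of one of [w8ya], then any character except [xky] (captured); then one or more of one of [hk] (captured).
Each match is replaced using the text its own group 1 captured.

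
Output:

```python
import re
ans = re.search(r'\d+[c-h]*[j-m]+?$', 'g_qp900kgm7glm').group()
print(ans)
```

The pattern matches one or more of a digit; then zero or more of a character in [c-h], then one or more of a character in [j-m] (lazy); then anchored at the end.
`re.search` scans for the first position where the pattern succeeds.
The match spans [10:14] → '7glm'.

7glm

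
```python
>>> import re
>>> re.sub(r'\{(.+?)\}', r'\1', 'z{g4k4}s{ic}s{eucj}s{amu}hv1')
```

'zg4k4sicseucjsamuhv1'

The `?` after the quantifier makes it lazy — it takes as little as possible before letting the rest of the pattern try.
`\1` in the replacement pulls in group 1's text for each match.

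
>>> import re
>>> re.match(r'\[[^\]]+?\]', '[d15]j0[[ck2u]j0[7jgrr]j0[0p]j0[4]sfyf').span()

`re.match` won't scan ahead — the pattern has to work from the very first character.
The match spans [0:5] → '[d15]'.

(0, 5)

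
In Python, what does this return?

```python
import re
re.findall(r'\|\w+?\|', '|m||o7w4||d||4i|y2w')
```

['|m|', '|o7w4|', '|d|', '|4i|']

With no groups in the pattern, `findall` gives back each whole match — 4 here.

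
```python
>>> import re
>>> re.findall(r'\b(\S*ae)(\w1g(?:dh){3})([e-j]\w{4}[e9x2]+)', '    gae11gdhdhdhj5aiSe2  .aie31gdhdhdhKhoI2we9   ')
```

The pattern matches a word boundary (`\b`, zero-width); then zero or more of a non-whitespace character, then a literal 'a', then a literal 'e' (captured); then a word character, then the literal '1g', then the literal 'dh' repeated 3 times (captured); then a character in [e-j], then exactly 4 of a word character, then one or more of one of [e9x2] (captured).
`findall` packs the 3 group values into a tuple for every match.

[('gae', '11gdhdhdh', 'j5aiSe2')]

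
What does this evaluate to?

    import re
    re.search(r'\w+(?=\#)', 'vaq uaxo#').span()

(4, 8)

The `(?=…)`/`(?<=…)` assertion just peeks at neighbouring text; it doesn't advance the match position.
Unlike `match`, `search` isn't anchored — it looks for the pattern anywhere in the string.
The match spans [4:8] → 'uaxo'.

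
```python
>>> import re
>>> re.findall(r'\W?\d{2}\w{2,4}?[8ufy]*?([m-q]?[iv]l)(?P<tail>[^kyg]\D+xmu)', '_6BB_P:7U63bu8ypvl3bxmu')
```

Pattern: optionally a non-word character, then exactly 2 of a digit, then 2 to 4 of a word character (lazy); then zero or more of one of [8ufy] (lazy); then optionally a character in [m-q], then one of [iv], then a literal 'l' (captured); then any character except [kyg], then one or more of a non-digit, then the literal 'xmu' (captured as 'tail').
2 groups means the one result is a tuple of 2 captured strings — 1 here.

[('pvl', '3bxmu')]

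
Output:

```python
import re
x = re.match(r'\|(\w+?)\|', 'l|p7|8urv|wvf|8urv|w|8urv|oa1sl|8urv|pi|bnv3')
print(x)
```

None

With `match`, the pattern is implicitly anchored at the beginning.
Here position 0 doesn't satisfy it, so the call returns None.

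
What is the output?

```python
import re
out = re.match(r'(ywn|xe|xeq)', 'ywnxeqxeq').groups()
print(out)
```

`match` is anchored at position 0; if the pattern doesn't fit there, it returns None.
The match spans [0:3] → 'ywn'.
Captured: group 1 = 'ywn'.

('ywn',)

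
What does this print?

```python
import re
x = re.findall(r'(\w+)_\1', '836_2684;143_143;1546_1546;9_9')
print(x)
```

A backreference is literal: `\1` must see the identical characters the first group matched.
Walking the string: at [9:16] match '143_143', group 1 = '143'; at [17:26] match '1546_1546', group 1 = '1546'; at [27:30] match '9_9', group 1 = '9'.
Because there's exactly one group, `findall` drops the full match and keeps group 1 from each hit.

['143', '1546', '9']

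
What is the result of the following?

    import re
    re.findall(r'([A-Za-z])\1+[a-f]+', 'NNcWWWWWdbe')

['N', 'W']

The backreference `\1` re-matches whatever the first group consumed, character for character.
Walking the string: at [0:3] match 'NNc', group 1 = 'N'; at [3:11] match 'WWWWWdbe', group 1 = 'W'.
Because there's exactly one group, `findall` drops the full match and keeps group 1 from each hit.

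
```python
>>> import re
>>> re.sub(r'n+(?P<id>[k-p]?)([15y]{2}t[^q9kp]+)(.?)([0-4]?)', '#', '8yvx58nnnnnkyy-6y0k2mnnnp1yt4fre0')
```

'8yvx58nnnnnkyy-6y0k2m#'

This matches one or more of a literal 'n'; then optionally a character in [k-p] (captured as 'id'); then exactly 2 of one of [15y], then a literal 't', then one or more of any character except [q9kp] (captured); then optionally any character (captured); then optionally a character in [0-4] (captured).
Matches: at [21:33] → 'nnnp1yt4fre0'.
Each match is replaced by '#'.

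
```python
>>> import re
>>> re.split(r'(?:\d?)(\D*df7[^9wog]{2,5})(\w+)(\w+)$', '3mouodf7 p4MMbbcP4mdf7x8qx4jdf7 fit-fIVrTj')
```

['3mouodf7 p4MMbbcP4mdf7x8qx', 'jdf7 fit-', 'fIVrT', 'j', '']

The pattern matches optionally a digit (non-capturing group); then zero or more of a non-digit, then the literal 'df7', then 2 to 5 of any character except [9wog] (captured); then one or more of a word character (captured); then one or more of a word character (captured); then anchored at the end.
`re.split` interleaves the captured-group text with the surrounding fragments.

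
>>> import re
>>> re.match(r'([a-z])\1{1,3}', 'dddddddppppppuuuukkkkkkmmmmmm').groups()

A backreference is literal: `\1` must see the identical characters the first group matched.
`re.match` only tries the pattern at the start of the string.
The match spans [0:4] → 'dddd'.
Captured: group 1 = 'd'.

('d',)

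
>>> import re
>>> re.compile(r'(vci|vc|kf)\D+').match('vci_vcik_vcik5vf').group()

`re.match` only tries the pattern at the start of the string.
The match spans [0:13] → 'vci_vcik_vcik'.

'vci_vcik_vcik'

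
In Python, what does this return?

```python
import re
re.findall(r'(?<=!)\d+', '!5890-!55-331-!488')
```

Because the assertion is zero-width, the text it checks is not consumed and won't appear in the result.
Walking the string: at [1:5] → '5890'; at [7:9] → '55'; at [15:18] → '488'.
With no groups in the pattern, `findall` gives back each whole match — 3 here.

['5890', '55', '488']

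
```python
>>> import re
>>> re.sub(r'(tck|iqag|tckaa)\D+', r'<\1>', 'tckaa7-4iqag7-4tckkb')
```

Matches: at [0:5] → 'tckaa'; at [15:20] → 'tckkb'.
The replacement refers to a captured group, so each match is rewritten using its own captured text.

'<tck>7-4iqag7-4<tck>'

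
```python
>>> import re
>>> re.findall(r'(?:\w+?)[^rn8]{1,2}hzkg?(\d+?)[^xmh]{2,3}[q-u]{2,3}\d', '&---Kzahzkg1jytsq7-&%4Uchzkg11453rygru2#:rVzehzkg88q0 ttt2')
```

['1', '11453', '88']

`findall` collects group 1 from each match (3 total).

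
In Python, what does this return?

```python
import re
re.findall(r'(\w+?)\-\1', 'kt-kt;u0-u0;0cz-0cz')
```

['kt', 'u0', '0cz']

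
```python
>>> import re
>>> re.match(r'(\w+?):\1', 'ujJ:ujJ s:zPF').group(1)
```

`\1` is not a pattern — it's the concrete string captured by group 1, re-applied verbatim.
With `match`, the pattern is implicitly anchored at the beginning.
The match spans [0:7] → 'ujJ:ujJ'.
Captured: group 1 = 'ujJ'.

'ujJ'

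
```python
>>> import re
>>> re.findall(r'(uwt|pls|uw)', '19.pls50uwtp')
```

['pls', 'uwt']

`|` is ordered: at each position the engine commits to the first alternative that works.
Matches: at [3:6] match 'pls', group 1 = 'pls'; at [8:11] match 'uwt', group 1 = 'uwt'.
`findall` collects group 1 from each match (2 total).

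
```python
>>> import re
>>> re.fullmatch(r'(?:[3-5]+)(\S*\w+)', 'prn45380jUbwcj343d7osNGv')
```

`fullmatch` succeeds only if the pattern covers the string from start to end.
Here the pattern can't cover the whole string, so the call returns None.

None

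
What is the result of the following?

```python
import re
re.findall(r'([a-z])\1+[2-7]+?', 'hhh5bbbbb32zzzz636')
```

After group 1 captures some text, `\1` only succeeds where that same text appears again.
Scanning left to right: at [0:4] match 'hhh5', group 1 = 'h'; at [4:10] match 'bbbbb3', group 1 = 'b'; at [11:16] match 'zzzz6', group 1 = 'z'.
Because there's exactly one group, `findall` drops the full match and keeps group 1 from each hit.

['h', 'b', 'z']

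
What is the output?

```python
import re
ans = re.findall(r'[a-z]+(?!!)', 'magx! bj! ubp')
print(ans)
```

The negative lookaround is zero-width — it rules out positions where the adjacent text would match, without consuming anything.
Walking the string: at [0:3] → 'mag'; at [6:7] → 'b'; at [10:13] → 'ubp'.
`findall` yields the raw match text (3 of them) because the pattern has no groups.

['mag', 'b', 'ubp']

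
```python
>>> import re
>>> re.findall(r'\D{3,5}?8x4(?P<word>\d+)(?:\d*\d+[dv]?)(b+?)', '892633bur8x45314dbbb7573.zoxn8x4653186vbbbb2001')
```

[('531', 'b'), ('65318', 'b')]

This matches 3 to 5 of a non-digit (lazy), then the literal '8x4'; then one or more of a digit (captured as 'word'); then zero or more of a digit, then one or more of a digit, then optionally one of [dv] (non-capturing group); then one or more of a literal 'b' (lazy) (captured).
Matches: at [6:18] match 'bur8x45314db', groups = ('531', 'b'); at [24:40] match '.zoxn8x4653186vb', groups = ('65318', 'b').
`findall` packs the 2 group values into a tuple for every match.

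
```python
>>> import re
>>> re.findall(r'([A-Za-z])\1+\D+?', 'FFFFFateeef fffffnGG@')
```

['F', 'e', 'f', 'G']

`\1` is not a pattern — it's the concrete string captured by group 1, re-applied verbatim.
With a single group, `findall` returns only what that group captured — 4 items.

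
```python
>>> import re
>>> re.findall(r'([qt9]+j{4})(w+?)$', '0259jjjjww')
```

[('9jjjj', 'ww')]

The pattern matches one or more of one of [qt9], then exactly 4 of a literal 'j' (captured); then one or more of a literal 'w' (lazy) (captured); then anchored at the end.
Scanning left to right: at [3:10] match '9jjjjww', groups = ('9jjjj', 'ww').
Multiple groups make `findall` return tuples — one 2-tuple for the one match.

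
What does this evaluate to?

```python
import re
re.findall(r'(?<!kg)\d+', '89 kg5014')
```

The negative lookahead/lookbehind blocks any match where the forbidden context is present.
No capturing groups, so `findall` returns the 2 full match strings.

['89', '014']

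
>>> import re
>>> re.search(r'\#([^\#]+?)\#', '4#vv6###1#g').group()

`re.search` scans for the first position where the pattern succeeds.
The match spans [1:6] → '#vv6#'.
Captured: group 1 = 'vv6'.

'#vv6#'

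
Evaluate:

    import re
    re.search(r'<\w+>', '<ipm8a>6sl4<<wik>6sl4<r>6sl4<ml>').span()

`re.search` scans for the first position where the pattern succeeds.
The match spans [0:7] → '<ipm8a>'.

(0, 7)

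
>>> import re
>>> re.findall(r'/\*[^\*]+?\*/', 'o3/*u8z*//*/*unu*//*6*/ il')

['/*u8z*/', '/*unu*/', '/*6*/']

Scanning left to right: at [2:9] → '/*u8z*/'; at [11:18] → '/*unu*/'; at [18:23] → '/*6*/'.
`findall` yields the raw match text (3 of them) because the pattern has no groups.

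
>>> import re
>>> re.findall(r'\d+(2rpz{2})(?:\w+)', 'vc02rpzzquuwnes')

Pattern: one or more of a digit; then the literal '2rp', then exactly 2 of the literal 'z' (captured); then one or more of a word character (non-capturing group).
Walking the string: at [2:15] match '02rpzzquuwnes', group 1 = '2rpzz'.
With a single group, `findall` returns only what that group captured — 1 item.

['2rpzz']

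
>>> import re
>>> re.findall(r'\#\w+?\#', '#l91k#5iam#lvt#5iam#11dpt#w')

['#l91k#', '#lvt#', '#11dpt#']

`findall` yields the raw match text (3 of them) because the pattern has no groups.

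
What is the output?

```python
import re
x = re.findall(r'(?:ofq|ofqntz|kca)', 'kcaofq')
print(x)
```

['kca', 'ofq']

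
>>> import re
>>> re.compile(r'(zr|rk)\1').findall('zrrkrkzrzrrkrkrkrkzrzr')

['rk', 'zr', 'rk', 'rk', 'zr']

A backreference is literal: `\1` must see the identical characters the first group matched.
Matches: at [2:6] match 'rkrk', group 1 = 'rk'; at [6:10] match 'zrzr', group 1 = 'zr'; at [10:14] match 'rkrk', group 1 = 'rk'; at [14:18] match 'rkrk', group 1 = 'rk'; at [18:22] match 'zrzr', group 1 = 'zr'.
With a single group, `findall` returns only what that group captured — 5 items.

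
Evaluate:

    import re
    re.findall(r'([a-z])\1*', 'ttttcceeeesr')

The backreference `\1` re-matches whatever the first group consumed, character for character.
Matches: at [0:4] match 'tttt', group 1 = 't'; at [4:6] match 'cc', group 1 = 'c'; at [6:10] match 'eeee', group 1 = 'e'; at [10:11] match 's', group 1 = 's'; at [11:12] match 'r', group 1 = 'r'.
One capturing group, so `findall` returns just the captured substring from each match — 5 in all.

['t', 'c', 'e', 's', 'r']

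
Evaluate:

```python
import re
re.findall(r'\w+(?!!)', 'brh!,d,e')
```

A negative assertion filters positions out without eating any characters.
No capturing groups, so `findall` returns the 3 full match strings.

['br', 'd', 'e']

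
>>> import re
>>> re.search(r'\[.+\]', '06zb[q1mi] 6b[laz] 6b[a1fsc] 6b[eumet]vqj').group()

'[q1mi] 6b[laz] 6b[a1fsc] 6b[eumet]'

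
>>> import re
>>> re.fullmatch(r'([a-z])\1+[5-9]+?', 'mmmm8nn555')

None

After group 1 captures some text, `\1` only succeeds where that same text appears again.
For `fullmatch`, every character of the input must be accounted for by the pattern.
Here the pattern can't cover the whole string, so the call returns None.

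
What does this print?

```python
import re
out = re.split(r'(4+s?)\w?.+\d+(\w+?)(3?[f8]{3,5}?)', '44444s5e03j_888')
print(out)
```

This matches one or more of the literal '4', then optionally the literal 's' (captured); then optionally a word character, then one or more of any character, then one or more of a digit; then one or more of a word character (lazy) (captured); then optionally the literal '3', then 3 to 5 of one of [f8] (lazy) (captured).
Matches to split on: at [0:15] → '44444s5e03j_888'.
`re.split` interleaves the captured-group text with the surrounding fragments.

['', '44444s', 'j_', '888', '']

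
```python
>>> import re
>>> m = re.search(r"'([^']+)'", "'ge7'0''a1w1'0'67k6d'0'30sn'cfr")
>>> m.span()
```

(0, 5)

`re.search` scans for the first position where the pattern succeeds.
The match spans [0:5] → "'ge7'".
Captured: group 1 = 'ge7'.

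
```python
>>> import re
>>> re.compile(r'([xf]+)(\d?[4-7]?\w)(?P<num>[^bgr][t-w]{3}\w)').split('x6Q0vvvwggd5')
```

['', 'x', '6Q', '0vvvw', 'ggd5']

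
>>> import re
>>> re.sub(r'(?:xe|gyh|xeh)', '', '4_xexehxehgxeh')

'4_hhgh'

`|` is ordered: at each position the engine commits to the first alternative that works.
`sub` substitutes '' at each match site.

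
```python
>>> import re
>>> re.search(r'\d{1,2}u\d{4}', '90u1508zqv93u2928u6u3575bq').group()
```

The match spans [0:7] → '90u1508'.

'90u1508'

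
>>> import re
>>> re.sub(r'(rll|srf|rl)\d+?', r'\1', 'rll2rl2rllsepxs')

Each match is replaced using the text its own group 1 captured.

'rllrlrllsepxs'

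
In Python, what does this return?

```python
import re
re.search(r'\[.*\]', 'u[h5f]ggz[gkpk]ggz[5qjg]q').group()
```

Unlike `match`, `search` isn't anchored — it looks for the pattern anywhere in the string.
The match spans [1:24] → '[h5f]ggz[gkpk]ggz[5qjg]'.

'[h5f]ggz[gkpk]ggz[5qjg]'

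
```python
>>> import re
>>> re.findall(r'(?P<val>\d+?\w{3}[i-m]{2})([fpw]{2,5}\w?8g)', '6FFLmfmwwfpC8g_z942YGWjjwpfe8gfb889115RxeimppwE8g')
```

[('942YGWjj', 'wpfe8g'), ('889115Rxeim', 'ppwE8g')]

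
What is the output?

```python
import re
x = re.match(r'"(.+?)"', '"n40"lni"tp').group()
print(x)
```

"n40"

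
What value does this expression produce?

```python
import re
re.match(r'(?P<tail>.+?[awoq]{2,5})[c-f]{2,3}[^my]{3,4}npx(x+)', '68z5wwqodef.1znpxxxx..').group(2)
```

'xxx'

The pattern matches one or more of any character (lazy), then 2 to 5 of one of [awoq] (captured as 'tail'); then 2 to 3 of a character in [c-f], then 3 to 4 of any character except [my], then the literal 'npx'; then one or more of a literal 'x' (captured).
`re.match` won't scan ahead — the pattern has to work from the very first character.
The match spans [0:20] → '68z5wwqodef.1znpxxxx'.
Captured: group 1 = '68z5wwqo', group 2 = 'xxx'.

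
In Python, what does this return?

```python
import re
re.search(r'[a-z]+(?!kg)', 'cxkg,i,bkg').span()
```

(0, 4)

The negative lookahead/lookbehind blocks any match where the forbidden context is present.
`re.search` tries every starting position until one works.
The match spans [0:4] → 'cxkg'.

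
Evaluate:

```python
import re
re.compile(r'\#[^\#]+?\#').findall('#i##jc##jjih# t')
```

['#i#', '#jc#', '#jjih#']

Matches: at [0:3] → '#i#'; at [3:7] → '#jc#'; at [7:13] → '#jjih#'.
`findall` yields the raw match text (3 of them) because the pattern has no groups.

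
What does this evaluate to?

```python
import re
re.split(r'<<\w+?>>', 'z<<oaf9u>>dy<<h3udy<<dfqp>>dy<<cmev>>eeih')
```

['z', 'dy<<h3udy', 'dy', 'eeih']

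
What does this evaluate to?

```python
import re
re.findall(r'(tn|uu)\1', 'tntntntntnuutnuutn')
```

['tn', 'tn']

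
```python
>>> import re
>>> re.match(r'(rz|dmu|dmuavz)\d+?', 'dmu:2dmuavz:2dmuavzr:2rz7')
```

None

With `match`, the pattern is implicitly anchored at the beginning.
Here the pattern fails at index 0, so the call returns None.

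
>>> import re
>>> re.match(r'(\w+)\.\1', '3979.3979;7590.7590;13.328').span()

(0, 9)

A backreference is literal: `\1` must see the identical characters the first group matched.
With `match`, the pattern is implicitly anchored at the beginning.
The match spans [0:9] → '3979.3979'.
Captured: group 1 = '3979'.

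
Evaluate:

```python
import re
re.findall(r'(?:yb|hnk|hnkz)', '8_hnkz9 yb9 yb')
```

['hnk', 'yb', 'yb']

`|` is ordered: at each position the engine commits to the first alternative that works.
Since nothing is captured, `findall` lists the 3 matched substrings directly.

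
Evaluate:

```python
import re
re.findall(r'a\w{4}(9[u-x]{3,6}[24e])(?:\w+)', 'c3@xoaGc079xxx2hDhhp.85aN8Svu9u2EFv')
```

Pattern: a literal 'a', then exactly 4 of a word character; then the literal '9', then 3 to 6 of a character in [u-x], then one of [24e] (captured); then one or more of a word character (non-capturing group).
Scanning left to right: at [5:20] match 'aGc079xxx2hDhhp', group 1 = '9xxx2'.
One capturing group, so `findall` returns just the captured substring from the one match — 1 in all.

['9xxx2']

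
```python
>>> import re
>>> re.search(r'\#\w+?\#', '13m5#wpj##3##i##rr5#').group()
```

'#wpj#'

The match spans [4:9] → '#wpj#'.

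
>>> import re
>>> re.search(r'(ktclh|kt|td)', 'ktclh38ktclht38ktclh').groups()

The match spans [0:5] → 'ktclh'.
Captured: group 1 = 'ktclh'.

('ktclh',)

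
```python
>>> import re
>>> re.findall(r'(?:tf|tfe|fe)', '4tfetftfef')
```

Alternation tries branches left to right and keeps the first one that lets the overall match succeed at that position.
With no groups in the pattern, `findall` gives back each whole match — 3 here.

['tf', 'tf', 'tf']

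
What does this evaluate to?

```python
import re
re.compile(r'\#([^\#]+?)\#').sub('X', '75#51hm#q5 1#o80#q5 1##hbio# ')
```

Matches: at [2:8] → '#51hm#'; at [12:17] → '#o80#'; at [22:28] → '#hbio#'.
Every occurrence is swapped for 'X'.

'75Xq5 1Xq5 1#X '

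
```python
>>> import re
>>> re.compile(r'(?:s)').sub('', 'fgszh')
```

'fgzh'

This matches a literal 's' (non-capturing group).
Matches: at [2:3] → 's'.
Each match is replaced by ''.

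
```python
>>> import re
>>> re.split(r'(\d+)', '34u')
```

['', '34', 'u']

The pattern matches one or more of a digit (captured).
`re.split` interleaves the captured-group text with the surrounding fragments.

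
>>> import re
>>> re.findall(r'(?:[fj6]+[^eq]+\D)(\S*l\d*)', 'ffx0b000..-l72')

['l72']

Because there's exactly one group, `findall` drops the full match and keeps group 1 from the one hit.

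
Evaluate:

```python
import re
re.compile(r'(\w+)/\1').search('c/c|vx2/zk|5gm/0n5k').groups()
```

('c',)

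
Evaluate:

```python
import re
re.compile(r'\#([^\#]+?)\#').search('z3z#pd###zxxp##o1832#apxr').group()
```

Unlike `match`, `search` isn't anchored — it looks for the pattern anywhere in the string.
The match spans [3:7] → '#pd#'.
Captured: group 1 = 'pd'.

'#pd#'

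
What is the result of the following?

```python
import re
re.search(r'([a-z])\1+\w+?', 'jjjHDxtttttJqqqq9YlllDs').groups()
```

('j',)

The match spans [0:4] → 'jjjH'.
Captured: group 1 = 'j'.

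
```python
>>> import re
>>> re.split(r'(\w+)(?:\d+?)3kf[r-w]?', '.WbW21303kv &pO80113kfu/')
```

['.WbW21303kv &', 'pO801', '/']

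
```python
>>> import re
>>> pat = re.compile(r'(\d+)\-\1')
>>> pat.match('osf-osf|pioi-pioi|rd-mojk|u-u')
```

`\1` is not a pattern — it's the concrete string captured by group 1, re-applied verbatim.
`re.match` only tries the pattern at the start of the string.
Here the pattern fails at index 0, so the call returns None.

None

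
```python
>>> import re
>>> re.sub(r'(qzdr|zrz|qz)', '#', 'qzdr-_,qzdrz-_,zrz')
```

'#-_,#z-_,#'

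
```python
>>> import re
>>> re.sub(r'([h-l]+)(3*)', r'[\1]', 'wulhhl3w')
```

This matches one or more of a character in [h-l] (captured); then zero or more of a literal '3' (captured).
Each match is replaced using the text its own group 1 captured.

'wu[lhhl]w'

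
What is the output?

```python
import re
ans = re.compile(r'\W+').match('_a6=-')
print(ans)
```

`re.match` only tries the pattern at the start of the string.
Here the string doesn't start with a match, so the call returns None.

None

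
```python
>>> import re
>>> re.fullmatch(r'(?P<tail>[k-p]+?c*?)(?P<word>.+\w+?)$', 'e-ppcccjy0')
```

This matches one or more of a character in [k-p] (lazy), then zero or more of the literal 'c' (lazy) (captured as 'tail'); then one or more of any character, then one or more of a word character (lazy) (captured as 'word'); then anchored at the end.
`fullmatch` succeeds only if the pattern covers the string from start to end.
Here the string isn't matched end-to-end, so the call returns None.

None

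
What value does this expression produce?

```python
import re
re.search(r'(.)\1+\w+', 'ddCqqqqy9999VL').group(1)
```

'd'

A backreference is literal: `\1` must see the identical characters the first group matched.
`search` walks the string left to right and returns the first match it finds.
The match spans [0:14] → 'ddCqqqqy9999VL'.
Captured: group 1 = 'd'.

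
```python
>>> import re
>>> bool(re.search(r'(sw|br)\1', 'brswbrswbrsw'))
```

After group 1 captures some text, `\1` only succeeds where that same text appears again.
Here no position works, so the call returns None, and `bool(None)` is False.

False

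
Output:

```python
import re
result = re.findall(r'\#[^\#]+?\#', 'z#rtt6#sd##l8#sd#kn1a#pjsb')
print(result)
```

['#rtt6#', '#l8#', '#kn1a#']

Matches: at [1:7] → '#rtt6#'; at [10:14] → '#l8#'; at [16:22] → '#kn1a#'.
Since nothing is captured, `findall` lists the 3 matched substrings directly.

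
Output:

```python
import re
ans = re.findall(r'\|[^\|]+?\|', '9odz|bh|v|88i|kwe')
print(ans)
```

['|bh|', '|88i|']

`findall` yields the raw match text (2 of them) because the pattern has no groups.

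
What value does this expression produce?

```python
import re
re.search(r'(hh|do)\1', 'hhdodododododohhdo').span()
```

The backreference `\1` re-matches whatever the first group consumed, character for character.
The match spans [2:6] → 'dodo'.

(2, 6)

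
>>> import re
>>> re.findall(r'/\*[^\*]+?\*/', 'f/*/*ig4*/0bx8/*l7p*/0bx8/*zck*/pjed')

Walking the string: at [3:10] → '/*ig4*/'; at [14:21] → '/*l7p*/'; at [25:32] → '/*zck*/'.
`findall` yields the raw match text (3 of them) because the pattern has no groups.

['/*ig4*/', '/*l7p*/', '/*zck*/']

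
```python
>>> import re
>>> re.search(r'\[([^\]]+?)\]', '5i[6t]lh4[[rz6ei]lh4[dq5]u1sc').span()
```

`re.search` tries every starting position until one works.
The match spans [2:6] → '[6t]'.
Captured: group 1 = '6t'.

(2, 6)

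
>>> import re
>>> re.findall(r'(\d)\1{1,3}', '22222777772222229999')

['2', '7', '2', '2', '9']

The backreference `\1` re-matches whatever the first group consumed, character for character.
Walking the string: at [0:4] match '2222', group 1 = '2'; at [5:9] match '7777', group 1 = '7'; at [10:14] match '2222', group 1 = '2'; at [14:16] match '22', group 1 = '2'; at [16:20] match '9999', group 1 = '9'.
With a single group, `findall` returns only what that group captured — 5 items.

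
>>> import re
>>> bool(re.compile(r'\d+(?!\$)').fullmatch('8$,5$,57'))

False

`fullmatch` succeeds only if the pattern covers the string from start to end.
Here there's no way to consume every character, so the call returns None, and `bool(None)` is False.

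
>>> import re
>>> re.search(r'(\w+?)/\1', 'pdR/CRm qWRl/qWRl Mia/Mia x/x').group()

'qWRl/qWRl'

The backreference `\1` re-matches whatever the first group consumed, character for character.
`search` walks the string left to right and returns the first match it finds.
The match spans [8:17] → 'qWRl/qWRl'.
Captured: group 1 = 'qWRl'.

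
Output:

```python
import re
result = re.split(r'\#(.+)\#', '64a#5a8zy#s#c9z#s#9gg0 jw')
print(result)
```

Matches to split on: at [3:18] → '#5a8zy#s#c9z#s#'.
`re.split` interleaves the captured-group text with the surrounding fragments.

['64a', '5a8zy#s#c9z#s', '9gg0 jw']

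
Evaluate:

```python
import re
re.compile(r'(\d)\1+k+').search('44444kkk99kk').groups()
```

('4',)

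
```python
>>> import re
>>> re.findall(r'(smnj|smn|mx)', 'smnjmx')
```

['smnj', 'mx']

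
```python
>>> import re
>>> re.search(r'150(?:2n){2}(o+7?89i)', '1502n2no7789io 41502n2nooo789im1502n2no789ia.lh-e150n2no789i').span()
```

(16, 30)

Pattern: the literal '150', then the literal '2n' repeated 2 times; then one or more of a literal 'o', then optionally the literal '7', then the literal '89i' (captured).
`re.search` scans for the first position where the pattern succeeds.
The match spans [16:30] → '1502n2nooo789i'.
Captured: group 1 = 'ooo789i'.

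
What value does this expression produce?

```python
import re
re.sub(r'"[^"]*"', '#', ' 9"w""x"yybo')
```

Matches: at [2:5] → '"w"'; at [5:8] → '"x"'.
`sub` substitutes '#' at each match site.

' 9##yybo'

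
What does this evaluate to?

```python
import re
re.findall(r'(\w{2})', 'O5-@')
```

['O5']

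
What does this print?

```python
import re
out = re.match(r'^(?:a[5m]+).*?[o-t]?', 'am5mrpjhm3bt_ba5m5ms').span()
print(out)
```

(0, 5)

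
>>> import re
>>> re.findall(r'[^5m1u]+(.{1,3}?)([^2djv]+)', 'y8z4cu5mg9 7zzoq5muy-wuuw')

The pattern matches one or more of any character except [5m1u]; then 1 to 3 of any character (lazy) (captured); then one or more of any character except [2djv] (captured).
Scanning left to right: at [0:25] match 'y8z4cu5mg9 7zzoq5muy-wuuw', groups = ('u', '5mg9 7zzoq5muy-wuuw').
`findall` packs the 2 group values into a tuple for every match.

[('u', '5mg9 7zzoq5muy-wuuw')]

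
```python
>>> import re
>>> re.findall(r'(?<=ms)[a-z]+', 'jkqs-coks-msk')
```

['k']

Lookahead/lookbehind check context without consuming it, so the matched span excludes the asserted characters.
Matches: at [12:13] → 'k'.
With no groups in the pattern, `findall` gives back each whole match — 1 here.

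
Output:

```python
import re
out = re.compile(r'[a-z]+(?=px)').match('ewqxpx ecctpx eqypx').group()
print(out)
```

ewqx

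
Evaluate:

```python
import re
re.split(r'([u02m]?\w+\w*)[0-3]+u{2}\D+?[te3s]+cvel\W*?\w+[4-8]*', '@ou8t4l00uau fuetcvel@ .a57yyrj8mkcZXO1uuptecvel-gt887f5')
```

['@ou8t4l00uau fuetcvel@ .', 'a57yyrj8mkcZXO', '']

The pattern matches optionally one of [u02m], then one or more of a word character, then zero or more of a word character (captured); then one or more of a character in [0-3]; then exactly 2 of a literal 'u', then one or more of a non-digit (lazy), then one or more of one of [te3s]; then the literal 'cv', then the literal 'el'; then zero or more of a non-word character (lazy), then one or more of a word character, then zero or more of a character in [4-8].
Matches to split on: at [24:56] → 'a57yyrj8mkcZXO1uuptecvel-gt887f5'.
The group in the pattern means `split` returns the separators' captures alongside the pieces.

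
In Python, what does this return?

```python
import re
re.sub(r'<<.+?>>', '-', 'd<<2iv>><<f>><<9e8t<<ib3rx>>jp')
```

'd---jp'

Matches: at [1:8] → '<<2iv>>'; at [8:13] → '<<f>>'; at [13:28] → '<<9e8t<<ib3rx>>'.
`sub` substitutes '-' at each match site.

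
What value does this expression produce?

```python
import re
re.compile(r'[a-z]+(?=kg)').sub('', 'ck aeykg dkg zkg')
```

'ck kg kg kg'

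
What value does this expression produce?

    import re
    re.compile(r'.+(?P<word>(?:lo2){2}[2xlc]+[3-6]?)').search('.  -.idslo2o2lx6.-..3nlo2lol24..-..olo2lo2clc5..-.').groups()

('lo2lo2clc5',)

Pattern: one or more of any character; then the literal 'lo2' repeated 2 times, then one or more of one of [2xlc], then optionally a character in [3-6] (captured as 'word').
Unlike `match`, `search` isn't anchored — it looks for the pattern anywhere in the string.
The match spans [0:46] → '.  -.idslo2o2lx6.-..3nlo2lol24..-..olo2lo2clc5'.
Captured: group 1 = 'lo2lo2clc5'.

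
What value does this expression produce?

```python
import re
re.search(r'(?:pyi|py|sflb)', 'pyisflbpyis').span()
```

(0, 3)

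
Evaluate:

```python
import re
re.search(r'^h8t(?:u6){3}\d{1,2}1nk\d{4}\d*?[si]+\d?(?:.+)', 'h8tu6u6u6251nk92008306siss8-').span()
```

This matches anchored at the start of the string; then the literal 'h8t', then the literal 'u6' repeated 3 times; then 1 to 2 of a digit, then the literal '1nk', then exactly 4 of a digit; then zero or more of a digit (lazy), then one or more of one of [si], then optionally a digit; then one or more of any character (non-capturing group).
`re.search` scans for the first position where the pattern succeeds.
The match spans [0:28] → 'h8tu6u6u6251nk92008306siss8-'.

(0, 28)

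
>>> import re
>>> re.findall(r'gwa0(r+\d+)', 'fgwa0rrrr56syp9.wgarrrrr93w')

Pattern: the literal 'g', then the literal 'wa0'; then one or more of a literal 'r', then one or more of a digit (captured).
Matches: at [1:11] match 'gwa0rrrr56', group 1 = 'rrrr56'.
With a single group, `findall` returns only what that group captured — 1 item.

['rrrr56']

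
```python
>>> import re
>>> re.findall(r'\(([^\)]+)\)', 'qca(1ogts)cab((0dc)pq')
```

['1ogts', '(0dc']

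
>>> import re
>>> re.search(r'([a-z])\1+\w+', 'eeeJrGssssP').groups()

After group 1 captures some text, `\1` only succeeds where that same text appears again.
`search` walks the string left to right and returns the first match it finds.
The match spans [0:11] → 'eeeJrGssssP'.
Captured: group 1 = 'e'.

('e',)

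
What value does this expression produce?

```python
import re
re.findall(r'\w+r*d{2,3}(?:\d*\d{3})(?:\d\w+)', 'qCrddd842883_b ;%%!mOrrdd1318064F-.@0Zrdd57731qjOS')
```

Pattern: one or more of a word character, then zero or more of the literal 'r', then 2 to 3 of a literal 'd'; then zero or more of a digit, then exactly 3 of a digit (non-capturing group); then a digit, then one or more of a word character (non-capturing group).
Matches: at [0:14] → 'qCrddd842883_b'; at [19:33] → 'mOrrdd1318064F'; at [36:50] → '0Zrdd57731qjOS'.
`findall` yields the raw match text (3 of them) because the pattern has no groups.

['qCrddd842883_b', 'mOrrdd1318064F', '0Zrdd57731qjOS']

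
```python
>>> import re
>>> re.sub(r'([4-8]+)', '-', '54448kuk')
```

Pattern: one or more of a character in [4-8] (captured).
Matches: at [0:5] → '54448'.
Every occurrence is swapped for '-'.

'-kuk'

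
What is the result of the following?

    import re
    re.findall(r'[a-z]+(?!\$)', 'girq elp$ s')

A negative assertion filters positions out without eating any characters.
Scanning left to right: at [0:4] → 'girq'; at [5:7] → 'el'; at [10:11] → 's'.
Since nothing is captured, `findall` lists the 3 matched substrings directly.

['girq', 'el', 's']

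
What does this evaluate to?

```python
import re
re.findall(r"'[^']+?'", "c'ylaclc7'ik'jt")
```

With no groups in the pattern, `findall` gives back each whole match — 1 here.

["'ylaclc7'"]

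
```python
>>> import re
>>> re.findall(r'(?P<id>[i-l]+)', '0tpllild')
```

['llil']

With a single group, `findall` returns only what that group captured — 1 item.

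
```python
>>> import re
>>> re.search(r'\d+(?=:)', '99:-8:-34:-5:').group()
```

The positive lookaround only admits positions where the adjacent text matches; those characters stay outside the span.
The match spans [0:2] → '99'.

'99'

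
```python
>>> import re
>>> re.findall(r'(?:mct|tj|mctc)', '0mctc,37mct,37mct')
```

['mct', 'mct', 'mct']

The regex engine tests alternatives in the order written; an earlier branch that matches wins even if a later one would match more.
Scanning left to right: at [1:4] → 'mct'; at [8:11] → 'mct'; at [14:17] → 'mct'.
No capturing groups, so `findall` returns the 3 full match strings.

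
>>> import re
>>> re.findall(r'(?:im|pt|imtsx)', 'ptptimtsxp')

['pt', 'pt', 'im']

Branches in `(...|...)` are attempted left-to-right; the first branch that allows the whole pattern to succeed is taken.
With no groups in the pattern, `findall` gives back each whole match — 3 here.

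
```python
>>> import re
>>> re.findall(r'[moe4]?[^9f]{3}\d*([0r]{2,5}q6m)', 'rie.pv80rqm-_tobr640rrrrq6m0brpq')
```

Pattern: optionally one of [moe4], then exactly 3 of any character except [9f], then zero or more of a digit; then 2 to 5 of one of [0r], then the literal 'q6m' (captured).
With a single group, `findall` returns only what that group captured — 1 item.

['rrrrq6m']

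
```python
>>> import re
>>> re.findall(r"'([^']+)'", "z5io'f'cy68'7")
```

['f']

Walking the string: at [4:7] match "'f'", group 1 = 'f'.
With a single group, `findall` returns only what that group captured — 1 item.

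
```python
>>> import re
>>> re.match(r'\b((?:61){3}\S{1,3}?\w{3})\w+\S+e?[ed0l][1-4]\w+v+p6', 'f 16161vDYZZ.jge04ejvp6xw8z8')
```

None

Pattern: a word boundary (`\b`, zero-width); then the literal '61' repeated 3 times, then 1 to 3 of a non-whitespace character (lazy), then exactly 3 of a word character (captured); then one or more of a word character, then one or more of a non-whitespace character, then optionally a literal 'e'; then one of [ed0l], then a character in [1-4]; then one or more of a word character, then one or more of a literal 'v', then the literal 'p6'.
`match` is anchored at position 0; if the pattern doesn't fit there, it returns None.
Here position 0 doesn't satisfy it, so the call returns None.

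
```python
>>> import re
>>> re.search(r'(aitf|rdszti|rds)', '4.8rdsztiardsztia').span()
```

(3, 9)

Alternation isn't longest-match — the leftmost alternative that fits at this position is chosen.
`re.search` scans for the first position where the pattern succeeds.
The match spans [3:9] → 'rdszti'.
Captured: group 1 = 'rdszti'.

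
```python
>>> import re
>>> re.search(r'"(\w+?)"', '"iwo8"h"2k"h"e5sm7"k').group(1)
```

The match spans [0:6] → '"iwo8"'.
Captured: group 1 = 'iwo8'.

'iwo8'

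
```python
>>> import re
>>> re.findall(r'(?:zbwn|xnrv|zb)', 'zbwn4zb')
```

['zbwn', 'zb']

Alternation isn't longest-match — the leftmost alternative that fits at this position is chosen.
No capturing groups, so `findall` returns the 2 full match strings.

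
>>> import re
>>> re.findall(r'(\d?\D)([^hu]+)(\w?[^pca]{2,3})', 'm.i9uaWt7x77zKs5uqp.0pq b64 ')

`findall` packs the 3 group values into a tuple for every match.

[('m', '.i', '9u'), ('a', 'Wt7x77zKs5', 'uq'), ('p', '.0pq b6', '4 ')]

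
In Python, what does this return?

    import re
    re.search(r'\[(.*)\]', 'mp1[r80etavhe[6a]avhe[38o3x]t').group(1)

'r80etavhe[6a]avhe[38o3x'

`search` walks the string left to right and returns the first match it finds.
The match spans [3:28] → '[r80etavhe[6a]avhe[38o3x]'.
Captured: group 1 = 'r80etavhe[6a]avhe[38o3x'.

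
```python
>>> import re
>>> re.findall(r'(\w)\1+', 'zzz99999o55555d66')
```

['z', '9', '5', '6']

`\1` is not a pattern — it's the concrete string captured by group 1, re-applied verbatim.
Because there's exactly one group, `findall` drops the full match and keeps group 1 from each hit.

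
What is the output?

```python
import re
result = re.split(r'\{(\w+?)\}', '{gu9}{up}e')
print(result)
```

['', 'gu9', '', 'up', 'e']

Matches to split on: at [0:5] → '{gu9}'; at [5:9] → '{up}'.
With a capturing group present, the delimiter's captured portion is kept in the result list.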